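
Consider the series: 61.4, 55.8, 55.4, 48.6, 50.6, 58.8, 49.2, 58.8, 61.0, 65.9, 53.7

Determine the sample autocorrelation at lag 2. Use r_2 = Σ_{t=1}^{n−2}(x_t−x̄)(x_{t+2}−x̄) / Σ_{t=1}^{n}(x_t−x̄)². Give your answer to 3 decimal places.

Mean x̄ = (61.4 + 55.8 + 55.4 + 48.6 + 50.6 + 58.8 + 49.2 + 58.8 + 61.0 + 65.9 + 53.7)/11 = 56.2909
Numerator Σ_{t=1}^{9}(x_t−x̄)(x_{t+2}−x̄) = 10.1635
Denominator Σ(x_t−x̄)² = 302.7691
r_2 = 10.1635 / 302.7691 = 0.034

0.034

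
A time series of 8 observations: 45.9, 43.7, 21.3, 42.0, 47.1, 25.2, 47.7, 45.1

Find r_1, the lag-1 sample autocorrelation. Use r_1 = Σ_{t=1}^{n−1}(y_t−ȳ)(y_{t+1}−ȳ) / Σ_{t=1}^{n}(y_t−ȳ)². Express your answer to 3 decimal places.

Mean ȳ = (45.9 + 43.7 + 21.3 + 42.0 + 47.1 + 25.2 + 47.7 + 45.1)/8 = 39.7500
Σ(y_t−ȳ)(y_{t+1}−ȳ) = (24.2925) + (-72.8775) + (-41.5125) + (16.5375) + (-106.9425) + (-115.6725) + (42.5325) = -253.6425
Denominator Σ(y_t−ȳ)² = 756.4400
r_1 = -253.6425 / 756.4400 = -0.335

-0.335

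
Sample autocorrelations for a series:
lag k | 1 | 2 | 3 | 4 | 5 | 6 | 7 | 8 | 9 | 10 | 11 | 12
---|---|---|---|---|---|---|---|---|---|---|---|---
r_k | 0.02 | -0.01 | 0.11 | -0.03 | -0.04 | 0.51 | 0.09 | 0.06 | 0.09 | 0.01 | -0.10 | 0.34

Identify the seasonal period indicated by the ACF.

6

The largest autocorrelation is r_6 = 0.51, with a weaker echo at lag 12 (0.34); the remaining lags stay at or below 0.11.
The dominant spike at lag 6 indicates a seasonal period of 6.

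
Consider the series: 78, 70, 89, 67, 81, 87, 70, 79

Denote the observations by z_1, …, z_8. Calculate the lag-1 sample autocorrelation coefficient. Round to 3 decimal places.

-0.645

Mean z̄ = (78 + 70 + 89 + 67 + 81 + 87 + 70 + 79)/8 = 77.6250
Σ(z_t−z̄)(z_{t+1}−z̄) = (-2.8594) + (-86.7344) + (-120.8594) + (-35.8594) + (31.6406) + (-71.4844) + (-10.4844) = -296.6406
Denominator Σ(z_t−z̄)² = 459.8750
r_1 = -296.6406 / 459.8750 = -0.645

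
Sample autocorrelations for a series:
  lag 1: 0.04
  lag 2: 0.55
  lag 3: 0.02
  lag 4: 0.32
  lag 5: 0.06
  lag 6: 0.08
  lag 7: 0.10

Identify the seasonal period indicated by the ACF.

The largest autocorrelation is r_2 = 0.55, with a weaker echo at lag 4 (0.32); the remaining lags stay at or below 0.10.
The dominant spike at lag 2 indicates a seasonal period of 2.

2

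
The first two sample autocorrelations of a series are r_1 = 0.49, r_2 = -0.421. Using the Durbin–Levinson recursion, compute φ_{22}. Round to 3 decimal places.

-0.870

φ_{22} = (r_2 − r_1²) / (1 − r_1²)
r_1² = (0.49)² = 0.2401
Numerator = -0.421 − 0.2401 = -0.6611; denominator = 1 − 0.2401 = 0.7599
φ_{22} = -0.6611 / 0.7599 = -0.870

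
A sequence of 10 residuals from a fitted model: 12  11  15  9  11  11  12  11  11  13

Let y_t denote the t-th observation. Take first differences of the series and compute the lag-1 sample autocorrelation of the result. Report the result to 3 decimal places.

-0.652

First differences Δy: -1, 4, -6, 2, 0, 1, -1, 0, 2
Mean of differences = 0.1111
Numerator Σ(Δy_t−Δȳ)(Δy_{t+1}−Δȳ) = -41.0123
Denominator Σ(Δy_t−Δȳ)² = 62.8889
r_1(Δy) = -41.0123 / 62.8889 = -0.652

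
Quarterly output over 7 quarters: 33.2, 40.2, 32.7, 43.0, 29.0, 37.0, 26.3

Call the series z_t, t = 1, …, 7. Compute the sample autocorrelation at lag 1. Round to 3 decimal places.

Mean z̄ = (33.2 + 40.2 + 32.7 + 43.0 + 29.0 + 37.0 + 26.3)/7 = 34.4857
Deviations from mean: -1.2857, 5.7143, -1.7857, 8.5143, -5.4857, 2.5143, -8.1857
Σ(z_t−z̄)(z_{t+1}−z̄) = (-7.3469) + (-10.2041) + (-15.2041) + (-46.7069) + (-13.7927) + (-20.5812) = -113.8359
Denominator Σ(z_t−z̄)² = 213.4086
r_1 = -113.8359 / 213.4086 = -0.533

-0.533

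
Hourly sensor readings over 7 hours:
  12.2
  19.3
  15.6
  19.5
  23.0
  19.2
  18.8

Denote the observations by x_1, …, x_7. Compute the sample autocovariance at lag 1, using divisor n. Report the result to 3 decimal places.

-0.194

Mean x̄ = (12.2 + 19.3 + 15.6 + 19.5 + 23.0 + 19.2 + 18.8)/7 = 18.2286
Σ_{t=1}^{6}(x_t−x̄)(x_{t+1}−x̄) = -1.3608
γ_1 = -1.3608 / 7 = -0.194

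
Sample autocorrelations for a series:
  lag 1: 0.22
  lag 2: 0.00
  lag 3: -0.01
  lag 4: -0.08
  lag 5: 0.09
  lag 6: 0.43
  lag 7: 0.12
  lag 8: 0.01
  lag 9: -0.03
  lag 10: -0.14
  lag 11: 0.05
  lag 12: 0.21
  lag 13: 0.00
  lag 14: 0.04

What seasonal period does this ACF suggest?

The largest autocorrelation is r_6 = 0.43; the remaining lags stay at or below 0.22. The elevated value at lag 1 (0.22), dropping to 0.00 at lag 2, reflects decaying short-term dependence rather than seasonality.
The dominant spike at lag 6 indicates a seasonal period of 6.

6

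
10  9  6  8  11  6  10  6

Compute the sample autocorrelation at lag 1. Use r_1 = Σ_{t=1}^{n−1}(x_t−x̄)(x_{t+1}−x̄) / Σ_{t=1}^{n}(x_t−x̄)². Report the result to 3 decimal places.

Mean x̄ = (10 + 9 + 6 + 8 + 11 + 6 + 10 + 6)/8 = 8.2500
Deviations from mean: 1.7500, 0.7500, -2.2500, -0.2500, 2.7500, -2.2500, 1.7500, -2.2500
Σ(x_t−x̄)(x_{t+1}−x̄) = (1.3125) + (-1.6875) + (0.5625) + (-0.6875) + (-6.1875) + (-3.9375) + (-3.9375) = -14.5625
Denominator Σ(x_t−x̄)² = 29.5000
r_1 = -14.5625 / 29.5000 = -0.494

-0.494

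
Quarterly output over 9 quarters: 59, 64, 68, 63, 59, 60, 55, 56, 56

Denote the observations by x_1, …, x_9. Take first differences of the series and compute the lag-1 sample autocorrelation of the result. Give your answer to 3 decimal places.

0.027

First differences Δx: 5, 4, -5, -4, 1, -5, 1, 0
Mean of differences = -0.3750
Numerator Σ(Δx_t−Δx̄)(Δx_{t+1}−Δx̄) = 2.8594
Denominator Σ(Δx_t−Δx̄)² = 107.8750
r_1(Δx) = 2.8594 / 107.8750 = 0.027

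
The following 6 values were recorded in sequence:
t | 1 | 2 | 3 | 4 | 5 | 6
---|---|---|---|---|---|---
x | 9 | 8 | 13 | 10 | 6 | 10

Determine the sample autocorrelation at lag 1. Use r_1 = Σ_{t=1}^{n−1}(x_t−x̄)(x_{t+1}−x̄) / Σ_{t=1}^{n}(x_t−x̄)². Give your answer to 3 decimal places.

Mean x̄ = (9 + 8 + 13 + 10 + 6 + 10)/6 = 9.3333
Deviations from mean: -0.3333, -1.3333, 3.6667, 0.6667, -3.3333, 0.6667
Σ(x_t−x̄)(x_{t+1}−x̄) = (0.4444) + (-4.8889) + (2.4444) + (-2.2222) + (-2.2222) = -6.4444
Denominator Σ(x_t−x̄)² = 27.3333
r_1 = -6.4444 / 27.3333 = -0.236

-0.236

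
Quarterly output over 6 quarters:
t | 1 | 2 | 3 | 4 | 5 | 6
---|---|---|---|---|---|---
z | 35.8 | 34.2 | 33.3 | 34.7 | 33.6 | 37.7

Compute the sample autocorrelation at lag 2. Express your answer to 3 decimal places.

0.014

Mean z̄ = (35.8 + 34.2 + 33.3 + 34.7 + 33.6 + 37.7)/6 = 34.8833
Σ(z_t−z̄)(z_{t+2}−z̄) = (-1.4514) + (0.1253) + (2.0319) + (-0.5164) = 0.1894
Denominator Σ(z_t−z̄)² = 13.4283
r_2 = 0.1894 / 13.4283 = 0.014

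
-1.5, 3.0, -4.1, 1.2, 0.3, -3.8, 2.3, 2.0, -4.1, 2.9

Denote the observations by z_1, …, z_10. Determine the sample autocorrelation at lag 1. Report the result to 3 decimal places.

Mean z̄ = (-1.5 + 3.0 − 4.1 + 1.2 + 0.3 − 3.8 + 2.3 + 2.0 − 4.1 + 2.9)/10 = -0.1800
Numerator Σ_{t=1}^{9}(z_t−z̄)(z_{t+1}−z̄) = -47.3384
Denominator Σ(z_t−z̄)² = 78.2160
r_1 = -47.3384 / 78.2160 = -0.605

-0.605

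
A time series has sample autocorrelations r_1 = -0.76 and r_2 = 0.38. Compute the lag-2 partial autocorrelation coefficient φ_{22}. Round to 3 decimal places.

-0.468

φ_{22} = (r_2 − r_1²) / (1 − r_1²)
r_1² = (-0.76)² = 0.5776
Numerator = 0.38 − 0.5776 = -0.1976; denominator = 1 − 0.5776 = 0.4224
φ_{22} = -0.1976 / 0.4224 = -0.468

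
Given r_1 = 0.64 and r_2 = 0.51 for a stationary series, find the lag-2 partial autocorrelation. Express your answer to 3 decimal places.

φ_{22} = (r_2 − r_1²) / (1 − r_1²)
r_1² = (0.64)² = 0.4096
Numerator = 0.51 − 0.4096 = 0.1004; denominator = 1 − 0.4096 = 0.5904
φ_{22} = 0.1004 / 0.5904 = 0.170

0.170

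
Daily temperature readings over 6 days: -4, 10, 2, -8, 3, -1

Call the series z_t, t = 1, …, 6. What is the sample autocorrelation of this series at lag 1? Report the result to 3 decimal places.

Mean z̄ = (-4 + 10 + 2 − 8 + 3 − 1)/6 = 0.3333
Numerator Σ_{t=1}^{5}(z_t−z̄)(z_{t+1}−z̄) = -65.4444
Denominator Σ(z_t−z̄)² = 193.3333
r_1 = -65.4444 / 193.3333 = -0.339

-0.339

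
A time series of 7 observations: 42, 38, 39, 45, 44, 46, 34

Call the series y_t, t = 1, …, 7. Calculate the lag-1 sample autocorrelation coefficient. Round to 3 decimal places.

Mean ȳ = (42 + 38 + 39 + 45 + 44 + 46 + 34)/7 = 41.1429
Deviations from mean: 0.8571, -3.1429, -2.1429, 3.8571, 2.8571, 4.8571, -7.1429
Numerator Σ_{t=1}^{6}(y_t−ȳ)(y_{t+1}−ȳ) = -14.0204
Denominator Σ(y_t−ȳ)² = 112.8571
r_1 = -14.0204 / 112.8571 = -0.124

-0.124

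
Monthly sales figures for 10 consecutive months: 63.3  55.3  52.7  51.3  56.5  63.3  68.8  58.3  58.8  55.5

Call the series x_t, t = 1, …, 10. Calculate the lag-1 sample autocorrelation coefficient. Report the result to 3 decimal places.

0.367

Mean x̄ = (63.3 + 55.3 + 52.7 + 51.3 + 56.5 + 63.3 + 68.8 + 58.3 + 58.8 + 55.5)/10 = 58.3800
Numerator Σ_{t=1}^{9}(x_t−x̄)(x_{t+1}−x̄) = 95.8056
Denominator Σ(x_t−x̄)² = 260.8760
r_1 = 95.8056 / 260.8760 = 0.367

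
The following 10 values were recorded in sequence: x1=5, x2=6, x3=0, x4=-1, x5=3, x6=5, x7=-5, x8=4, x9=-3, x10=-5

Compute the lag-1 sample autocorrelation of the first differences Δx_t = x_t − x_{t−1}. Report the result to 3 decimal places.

First differences Δx: 1, -6, -1, 4, 2, -10, 9, -7, -2
Mean of differences = -1.1111
Numerator Σ(Δx_t−Δx̄)(Δx_{t+1}−Δx̄) = -166.2346
Denominator Σ(Δx_t−Δx̄)² = 280.8889
r_1(Δx) = -166.2346 / 280.8889 = -0.592

-0.592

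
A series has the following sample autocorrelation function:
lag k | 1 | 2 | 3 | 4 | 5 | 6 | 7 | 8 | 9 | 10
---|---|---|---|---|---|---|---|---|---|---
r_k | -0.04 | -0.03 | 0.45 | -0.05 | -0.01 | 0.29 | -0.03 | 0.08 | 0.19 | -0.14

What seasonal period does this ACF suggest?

The largest autocorrelation is r_3 = 0.45, with weaker echoes at lags 6 (0.29) and 9 (0.19); the remaining lags stay at or below 0.08.
The dominant spike at lag 3 indicates a seasonal period of 3.

3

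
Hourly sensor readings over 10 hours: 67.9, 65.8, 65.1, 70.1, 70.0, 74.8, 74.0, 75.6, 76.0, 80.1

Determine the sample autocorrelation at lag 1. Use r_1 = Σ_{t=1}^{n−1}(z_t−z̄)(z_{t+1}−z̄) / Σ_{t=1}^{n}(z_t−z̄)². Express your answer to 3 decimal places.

0.640

Mean z̄ = (67.9 + 65.8 + 65.1 + 70.1 + 70.0 + 74.8 + 74.0 + 75.6 + 76.0 + 80.1)/10 = 71.9400
Numerator Σ_{t=1}^{9}(z_t−z̄)(z_{t+1}−z̄) = 138.8304
Denominator Σ(z_t−z̄)² = 216.8440
r_1 = 138.8304 / 216.8440 = 0.640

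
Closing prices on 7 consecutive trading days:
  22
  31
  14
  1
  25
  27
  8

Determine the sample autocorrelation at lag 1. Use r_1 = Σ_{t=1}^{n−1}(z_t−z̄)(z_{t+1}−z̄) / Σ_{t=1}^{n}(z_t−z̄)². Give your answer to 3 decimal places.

-0.112

Mean z̄ = (22 + 31 + 14 + 1 + 25 + 27 + 8)/7 = 18.2857
Σ(z_t−z̄)(z_{t+1}−z̄) = (47.2245) + (-54.4898) + (74.0816) + (-116.0612) + (58.5102) + (-89.6327) = -80.3673
Denominator Σ(z_t−z̄)² = 719.4286
r_1 = -80.3673 / 719.4286 = -0.112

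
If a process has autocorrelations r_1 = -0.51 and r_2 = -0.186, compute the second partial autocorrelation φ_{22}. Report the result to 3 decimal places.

φ_{22} = (r_2 − r_1²) / (1 − r_1²)
r_1² = (-0.51)² = 0.2601
Numerator = -0.186 − 0.2601 = -0.4461; denominator = 1 − 0.2601 = 0.7399
φ_{22} = -0.4461 / 0.7399 = -0.603

-0.603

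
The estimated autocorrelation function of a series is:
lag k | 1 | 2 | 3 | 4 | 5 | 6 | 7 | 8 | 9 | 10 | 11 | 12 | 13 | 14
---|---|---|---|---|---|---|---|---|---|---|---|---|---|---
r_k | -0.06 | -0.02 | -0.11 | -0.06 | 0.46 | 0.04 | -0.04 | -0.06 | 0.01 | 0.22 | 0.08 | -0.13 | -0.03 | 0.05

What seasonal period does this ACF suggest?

5

The largest autocorrelation is r_5 = 0.46, with a weaker echo at lag 10 (0.22); the remaining lags stay at or below 0.08.
The dominant spike at lag 5 indicates a seasonal period of 5.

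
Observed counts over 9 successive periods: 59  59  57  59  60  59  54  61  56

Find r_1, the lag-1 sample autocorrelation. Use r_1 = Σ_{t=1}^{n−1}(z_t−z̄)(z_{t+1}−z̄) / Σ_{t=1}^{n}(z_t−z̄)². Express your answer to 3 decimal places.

-0.525

Mean z̄ = (59 + 59 + 57 + 59 + 60 + 59 + 54 + 61 + 56)/9 = 58.2222
Numerator Σ_{t=1}^{8}(z_t−z̄)(z_{t+1}−z̄) = -19.7160
Denominator Σ(z_t−z̄)² = 37.5556
r_1 = -19.7160 / 37.5556 = -0.525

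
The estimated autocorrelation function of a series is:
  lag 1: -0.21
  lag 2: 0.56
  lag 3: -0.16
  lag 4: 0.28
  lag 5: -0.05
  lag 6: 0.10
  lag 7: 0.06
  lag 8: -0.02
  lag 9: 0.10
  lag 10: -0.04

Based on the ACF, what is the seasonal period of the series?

The largest autocorrelation is r_2 = 0.56, with a weaker echo at lag 4 (0.28); the remaining lags stay at or below 0.10.
The dominant spike at lag 2 indicates a seasonal period of 2.

2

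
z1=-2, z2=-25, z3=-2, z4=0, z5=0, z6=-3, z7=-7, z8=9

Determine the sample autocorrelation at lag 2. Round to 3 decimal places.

Mean z̄ = (-2 − 25 − 2 + 0 + 0 − 3 − 7 + 9)/8 = -3.7500
Deviations from mean: 1.7500, -21.2500, 1.7500, 3.7500, 3.7500, 0.7500, -3.2500, 12.7500
Numerator Σ_{t=1}^{6}(z_t−z̄)(z_{t+2}−z̄) = -69.8750
Denominator Σ(z_t−z̄)² = 659.5000
r_2 = -69.8750 / 659.5000 = -0.106

-0.106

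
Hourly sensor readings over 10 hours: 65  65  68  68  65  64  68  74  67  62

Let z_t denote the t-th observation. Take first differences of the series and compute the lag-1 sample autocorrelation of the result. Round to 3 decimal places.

First differences Δz: 0, 3, 0, -3, -1, 4, 6, -7, -5
Mean of differences = -0.3333
Numerator Σ(Δz_t−Δz̄)(Δz_{t+1}−Δz̄) = 16.5556
Denominator Σ(Δz_t−Δz̄)² = 144.0000
r_1(Δz) = 16.5556 / 144.0000 = 0.115

0.115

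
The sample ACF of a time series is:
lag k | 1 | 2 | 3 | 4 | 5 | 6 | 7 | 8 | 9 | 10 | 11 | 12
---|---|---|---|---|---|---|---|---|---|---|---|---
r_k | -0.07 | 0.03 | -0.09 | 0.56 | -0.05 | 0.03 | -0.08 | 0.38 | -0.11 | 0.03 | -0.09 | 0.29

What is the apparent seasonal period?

4

The largest autocorrelation is r_4 = 0.56, with weaker echoes at lags 8 (0.38) and 12 (0.29); the remaining lags stay at or below 0.03.
The dominant spike at lag 4 indicates a seasonal period of 4.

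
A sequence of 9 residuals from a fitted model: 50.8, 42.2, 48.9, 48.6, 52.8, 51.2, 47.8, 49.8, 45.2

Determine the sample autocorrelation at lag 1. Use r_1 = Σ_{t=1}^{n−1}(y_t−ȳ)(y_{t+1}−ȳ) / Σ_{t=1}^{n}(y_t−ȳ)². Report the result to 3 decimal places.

Mean ȳ = (50.8 + 42.2 + 48.9 + 48.6 + 52.8 + 51.2 + 47.8 + 49.8 + 45.2)/9 = 48.5889
Numerator Σ_{t=1}^{8}(y_t−ȳ)(y_{t+1}−ȳ) = -12.1879
Denominator Σ(y_t−ȳ)² = 83.9289
r_1 = -12.1879 / 83.9289 = -0.145

-0.145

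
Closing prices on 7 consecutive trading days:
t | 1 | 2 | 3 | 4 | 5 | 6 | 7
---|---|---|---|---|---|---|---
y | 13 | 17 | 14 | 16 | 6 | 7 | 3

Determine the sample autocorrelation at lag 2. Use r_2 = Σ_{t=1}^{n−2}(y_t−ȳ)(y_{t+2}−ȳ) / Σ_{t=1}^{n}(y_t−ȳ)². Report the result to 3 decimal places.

0.231

Mean ȳ = (13 + 17 + 14 + 16 + 6 + 7 + 3)/7 = 10.8571
Σ(y_t−ȳ)(y_{t+2}−ȳ) = (6.7347) + (31.5918) + (-15.2653) + (-19.8367) + (38.1633) = 41.3878
Denominator Σ(y_t−ȳ)² = 178.8571
r_2 = 41.3878 / 178.8571 = 0.231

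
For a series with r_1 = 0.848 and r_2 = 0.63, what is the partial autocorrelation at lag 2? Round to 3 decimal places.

φ_{22} = (r_2 − r_1²) / (1 − r_1²)
r_1² = (0.848)² = 0.719104
Numerator = 0.63 − 0.7191 = -0.0891; denominator = 1 − 0.7191 = 0.2809
φ_{22} = -0.0891 / 0.2809 = -0.317

-0.317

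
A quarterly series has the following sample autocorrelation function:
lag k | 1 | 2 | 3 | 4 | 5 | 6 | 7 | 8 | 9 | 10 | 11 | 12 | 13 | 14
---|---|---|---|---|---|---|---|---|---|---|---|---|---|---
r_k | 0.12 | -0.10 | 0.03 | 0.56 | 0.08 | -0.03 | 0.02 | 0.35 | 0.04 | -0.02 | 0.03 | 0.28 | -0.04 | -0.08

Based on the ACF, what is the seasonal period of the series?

4

The largest autocorrelation is r_4 = 0.56, with weaker echoes at lags 8 (0.35) and 12 (0.28); the remaining lags stay at or below 0.12.
The dominant spike at lag 4 indicates a seasonal period of 4.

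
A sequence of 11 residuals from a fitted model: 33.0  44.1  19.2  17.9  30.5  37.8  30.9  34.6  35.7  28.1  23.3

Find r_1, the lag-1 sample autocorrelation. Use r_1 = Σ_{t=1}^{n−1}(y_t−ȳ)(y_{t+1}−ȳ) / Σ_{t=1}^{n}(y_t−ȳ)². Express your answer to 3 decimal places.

Mean ȳ = (33.0 + 44.1 + 19.2 + 17.9 + 30.5 + 37.8 + 30.9 + 34.6 + 35.7 + 28.1 + 23.3)/11 = 30.4636
Numerator Σ_{t=1}^{10}(y_t−ȳ)(y_{t+1}−ȳ) = 53.5350
Denominator Σ(y_t−ȳ)² = 632.5455
r_1 = 53.5350 / 632.5455 = 0.085

0.085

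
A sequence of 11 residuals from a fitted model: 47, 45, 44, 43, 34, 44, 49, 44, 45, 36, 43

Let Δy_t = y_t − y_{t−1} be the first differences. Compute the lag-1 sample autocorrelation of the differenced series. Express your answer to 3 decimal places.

First differences Δy: -2, -1, -1, -9, 10, 5, -5, 1, -9, 7
Mean of differences = -0.4000
Numerator Σ(Δy_t−Δȳ)(Δy_{t+1}−Δȳ) = -133.7600
Denominator Σ(Δy_t−Δȳ)² = 366.4000
r_1(Δy) = -133.7600 / 366.4000 = -0.365

-0.365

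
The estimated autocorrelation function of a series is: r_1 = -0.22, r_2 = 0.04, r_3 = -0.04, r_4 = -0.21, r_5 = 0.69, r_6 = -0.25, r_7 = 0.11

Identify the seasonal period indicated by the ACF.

5

The largest autocorrelation is r_5 = 0.69; the remaining lags stay at or below 0.11.
The dominant spike at lag 5 indicates a seasonal period of 5.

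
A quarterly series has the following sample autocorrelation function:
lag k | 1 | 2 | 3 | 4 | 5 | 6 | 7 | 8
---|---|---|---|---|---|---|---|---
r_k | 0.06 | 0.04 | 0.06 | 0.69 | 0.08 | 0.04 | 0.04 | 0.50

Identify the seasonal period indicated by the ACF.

4

The largest autocorrelation is r_4 = 0.69, with a weaker echo at lag 8 (0.50); the remaining lags stay at or below 0.08.
The dominant spike at lag 4 indicates a seasonal period of 4.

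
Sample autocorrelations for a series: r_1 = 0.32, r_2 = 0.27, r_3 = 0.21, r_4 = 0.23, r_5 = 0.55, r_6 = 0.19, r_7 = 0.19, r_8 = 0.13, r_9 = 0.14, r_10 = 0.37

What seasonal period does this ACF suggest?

5

The largest autocorrelation is r_5 = 0.55, with a weaker echo at lag 10 (0.37); the remaining lags stay at or below 0.32. The elevated value at lag 1 (0.32), dropping to 0.27 at lag 2, reflects decaying short-term dependence rather than seasonality.
The dominant spike at lag 5 indicates a seasonal period of 5.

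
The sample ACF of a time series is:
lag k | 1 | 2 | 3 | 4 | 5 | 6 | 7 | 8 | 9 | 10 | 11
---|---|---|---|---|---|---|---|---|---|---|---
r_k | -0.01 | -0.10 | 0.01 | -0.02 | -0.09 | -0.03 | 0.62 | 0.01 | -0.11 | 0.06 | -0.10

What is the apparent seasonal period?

7

The largest autocorrelation is r_7 = 0.62; the remaining lags stay at or below 0.06.
The dominant spike at lag 7 indicates a seasonal period of 7.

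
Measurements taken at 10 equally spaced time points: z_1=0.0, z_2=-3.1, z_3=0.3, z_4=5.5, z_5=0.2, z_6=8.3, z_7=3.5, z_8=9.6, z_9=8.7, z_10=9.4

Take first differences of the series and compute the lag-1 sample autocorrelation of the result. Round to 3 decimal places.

First differences Δz: -3.1, 3.4, 5.2, -5.3, 8.1, -4.8, 6.1, -0.9, 0.7
Mean of differences = 1.0444
Numerator Σ(Δz_t−Δz̄)(Δz_{t+1}−Δz̄) = -151.0453
Denominator Σ(Δz_t−Δz̄)² = 193.6422
r_1(Δz) = -151.0453 / 193.6422 = -0.780

-0.780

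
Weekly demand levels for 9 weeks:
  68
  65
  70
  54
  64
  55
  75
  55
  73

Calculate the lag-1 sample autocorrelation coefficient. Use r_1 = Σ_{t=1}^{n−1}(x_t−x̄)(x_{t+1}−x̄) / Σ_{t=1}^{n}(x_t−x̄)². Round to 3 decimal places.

Mean x̄ = (68 + 65 + 70 + 54 + 64 + 55 + 75 + 55 + 73)/9 = 64.3333
Numerator Σ_{t=1}^{8}(x_t−x̄)(x_{t+1}−x̄) = -325.7778
Denominator Σ(x_t−x̄)² = 516.0000
r_1 = -325.7778 / 516.0000 = -0.631

-0.631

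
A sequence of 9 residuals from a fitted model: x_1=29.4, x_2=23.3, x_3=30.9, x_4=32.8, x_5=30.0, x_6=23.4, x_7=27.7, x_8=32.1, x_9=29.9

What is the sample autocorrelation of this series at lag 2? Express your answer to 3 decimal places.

-0.634

Mean x̄ = (29.4 + 23.3 + 30.9 + 32.8 + 30.0 + 23.4 + 27.7 + 32.1 + 29.9)/9 = 28.8333
Σ(x_t−x̄)(x_{t+2}−x̄) = (1.1711) + (-21.9489) + (2.4111) + (-21.5522) + (-1.3222) + (-17.7489) + (-1.2089) = -60.1989
Denominator Σ(x_t−x̄)² = 94.9200
r_2 = -60.1989 / 94.9200 = -0.634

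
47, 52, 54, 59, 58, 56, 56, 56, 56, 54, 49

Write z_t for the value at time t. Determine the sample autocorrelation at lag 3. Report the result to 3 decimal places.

Mean z̄ = (47 + 52 + 54 + 59 + 58 + 56 + 56 + 56 + 56 + 54 + 49)/11 = 54.2727
Numerator Σ_{t=1}^{8}(z_t−z̄)(z_{t+3}−z̄) = -35.3140
Denominator Σ(z_t−z̄)² = 134.1818
r_3 = -35.3140 / 134.1818 = -0.263

-0.263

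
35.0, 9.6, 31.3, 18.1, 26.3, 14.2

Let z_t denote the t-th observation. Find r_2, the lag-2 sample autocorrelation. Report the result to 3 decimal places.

0.472

Mean z̄ = (35.0 + 9.6 + 31.3 + 18.1 + 26.3 + 14.2)/6 = 22.4167
Numerator Σ_{t=1}^{4}(z_t−z̄)(z_{t+2}−z̄) = 237.0728
Denominator Σ(z_t−z̄)² = 502.7483
r_2 = 237.0728 / 502.7483 = 0.472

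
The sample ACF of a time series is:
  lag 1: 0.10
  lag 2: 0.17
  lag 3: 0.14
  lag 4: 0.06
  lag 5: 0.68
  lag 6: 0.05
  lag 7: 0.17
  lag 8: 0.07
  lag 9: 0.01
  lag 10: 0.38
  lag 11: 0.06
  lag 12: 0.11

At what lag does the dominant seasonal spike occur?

5

The largest autocorrelation is r_5 = 0.68, with a weaker echo at lag 10 (0.38); the remaining lags stay at or below 0.17.
The dominant spike at lag 5 indicates a seasonal period of 5.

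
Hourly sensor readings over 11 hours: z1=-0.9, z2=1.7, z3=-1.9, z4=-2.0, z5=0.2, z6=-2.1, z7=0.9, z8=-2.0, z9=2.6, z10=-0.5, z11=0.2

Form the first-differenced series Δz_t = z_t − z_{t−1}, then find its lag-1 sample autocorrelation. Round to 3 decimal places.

First differences Δz: 2.6, -3.6, -0.1, 2.2, -2.3, 3.0, -2.9, 4.6, -3.1, 0.7
Mean of differences = 0.1100
Numerator Σ(Δz_t−Δz̄)(Δz_{t+1}−Δz̄) = -59.4201
Denominator Σ(Δz_t−Δz̄)² = 78.4090
r_1(Δz) = -59.4201 / 78.4090 = -0.758

-0.758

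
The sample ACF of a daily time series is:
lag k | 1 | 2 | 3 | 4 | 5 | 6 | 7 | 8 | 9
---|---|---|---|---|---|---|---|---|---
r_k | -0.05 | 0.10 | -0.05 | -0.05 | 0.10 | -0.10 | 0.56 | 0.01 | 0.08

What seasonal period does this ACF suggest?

7

The largest autocorrelation is r_7 = 0.56; the remaining lags stay at or below 0.10.
The dominant spike at lag 7 indicates a seasonal period of 7.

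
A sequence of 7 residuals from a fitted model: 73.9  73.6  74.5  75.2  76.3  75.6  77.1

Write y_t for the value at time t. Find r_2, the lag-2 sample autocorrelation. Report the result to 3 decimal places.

Mean ȳ = (73.9 + 73.6 + 74.5 + 75.2 + 76.3 + 75.6 + 77.1)/7 = 75.1714
Numerator Σ_{t=1}^{5}(y_t−ȳ)(y_{t+2}−ȳ) = 2.2398
Denominator Σ(y_t−ȳ)² = 9.7143
r_2 = 2.2398 / 9.7143 = 0.231

0.231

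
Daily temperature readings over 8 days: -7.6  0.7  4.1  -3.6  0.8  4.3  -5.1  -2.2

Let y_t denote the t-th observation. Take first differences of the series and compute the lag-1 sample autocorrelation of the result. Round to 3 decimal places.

First differences Δy: 8.3, 3.4, -7.7, 4.4, 3.5, -9.4, 2.9
Mean of differences = 0.7714
Numerator Σ(Δy_t−Δȳ)(Δy_{t+1}−Δȳ) = -72.7208
Denominator Σ(Δy_t−Δȳ)² = 263.9543
r_1(Δy) = -72.7208 / 263.9543 = -0.276

-0.276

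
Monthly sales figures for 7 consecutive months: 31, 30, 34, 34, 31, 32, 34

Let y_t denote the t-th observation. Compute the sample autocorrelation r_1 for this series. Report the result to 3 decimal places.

Mean ȳ = (31 + 30 + 34 + 34 + 31 + 32 + 34)/7 = 32.2857
Numerator Σ_{t=1}^{6}(y_t−ȳ)(y_{t+1}−ȳ) = -0.3673
Denominator Σ(y_t−ȳ)² = 17.4286
r_1 = -0.3673 / 17.4286 = -0.021

-0.021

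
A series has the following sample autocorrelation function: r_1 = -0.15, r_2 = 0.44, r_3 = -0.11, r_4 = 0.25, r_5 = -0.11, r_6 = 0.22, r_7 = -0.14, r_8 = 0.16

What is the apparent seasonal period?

2

The largest autocorrelation is r_2 = 0.44, with weaker echoes at lags 4 (0.25), 6 (0.22) and 8 (0.16); the remaining lags stay at or below -0.11.
The dominant spike at lag 2 indicates a seasonal period of 2.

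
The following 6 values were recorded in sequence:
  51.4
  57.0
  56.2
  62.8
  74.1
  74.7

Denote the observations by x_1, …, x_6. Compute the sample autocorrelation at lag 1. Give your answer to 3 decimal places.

0.501

Mean x̄ = (51.4 + 57.0 + 56.2 + 62.8 + 74.1 + 74.7)/6 = 62.7000
Σ(x_t−x̄)(x_{t+1}−x̄) = (64.4100) + (37.0500) + (-0.6500) + (1.1400) + (136.8000) = 238.7500
Denominator Σ(x_t−x̄)² = 476.4000
r_1 = 238.7500 / 476.4000 = 0.501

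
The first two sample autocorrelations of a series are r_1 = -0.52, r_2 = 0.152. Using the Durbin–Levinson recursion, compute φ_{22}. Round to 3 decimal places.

-0.162

φ_{22} = (r_2 − r_1²) / (1 − r_1²)
r_1² = (-0.52)² = 0.2704
Numerator = 0.152 − 0.2704 = -0.1184; denominator = 1 − 0.2704 = 0.7296
φ_{22} = -0.1184 / 0.7296 = -0.162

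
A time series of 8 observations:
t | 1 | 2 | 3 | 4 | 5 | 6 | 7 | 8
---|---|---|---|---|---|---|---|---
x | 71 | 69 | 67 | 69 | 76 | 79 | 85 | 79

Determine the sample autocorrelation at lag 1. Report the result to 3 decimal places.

Mean x̄ = (71 + 69 + 67 + 69 + 76 + 79 + 85 + 79)/8 = 74.3750
Deviations from mean: -3.3750, -5.3750, -7.3750, -5.3750, 1.6250, 4.6250, 10.6250, 4.6250
Σ(x_t−x̄)(x_{t+1}−x̄) = (18.1406) + (39.6406) + (39.6406) + (-8.7344) + (7.5156) + (49.1406) + (49.1406) = 194.4844
Denominator Σ(x_t−x̄)² = 281.8750
r_1 = 194.4844 / 281.8750 = 0.690

0.690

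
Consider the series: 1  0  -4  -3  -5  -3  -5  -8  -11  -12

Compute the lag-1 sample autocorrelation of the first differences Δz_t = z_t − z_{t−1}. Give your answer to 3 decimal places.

First differences Δz: -1, -4, 1, -2, 2, -2, -3, -3, -1
Mean of differences = -1.4444
Numerator Σ(Δz_t−Δz̄)(Δz_{t+1}−Δz̄) = -9.9753
Denominator Σ(Δz_t−Δz̄)² = 30.2222
r_1(Δz) = -9.9753 / 30.2222 = -0.330

-0.330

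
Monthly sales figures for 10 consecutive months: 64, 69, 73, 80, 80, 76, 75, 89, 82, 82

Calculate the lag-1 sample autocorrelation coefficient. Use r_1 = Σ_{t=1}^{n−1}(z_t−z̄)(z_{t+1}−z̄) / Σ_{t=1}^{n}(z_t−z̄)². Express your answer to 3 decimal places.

Mean z̄ = (64 + 69 + 73 + 80 + 80 + 76 + 75 + 89 + 82 + 82)/10 = 77.0000
Numerator Σ_{t=1}^{9}(z_t−z̄)(z_{t+1}−z̄) = 193.0000
Denominator Σ(z_t−z̄)² = 466.0000
r_1 = 193.0000 / 466.0000 = 0.414

0.414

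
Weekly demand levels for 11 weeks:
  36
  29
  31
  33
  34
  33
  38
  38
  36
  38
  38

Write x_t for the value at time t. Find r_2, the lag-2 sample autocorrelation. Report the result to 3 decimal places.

0.220

Mean x̄ = (36 + 29 + 31 + 33 + 34 + 33 + 38 + 38 + 36 + 38 + 38)/11 = 34.9091
Numerator Σ_{t=1}^{9}(x_t−x̄)(x_{t+2}−x̄) = 21.8017
Denominator Σ(x_t−x̄)² = 98.9091
r_2 = 21.8017 / 98.9091 = 0.220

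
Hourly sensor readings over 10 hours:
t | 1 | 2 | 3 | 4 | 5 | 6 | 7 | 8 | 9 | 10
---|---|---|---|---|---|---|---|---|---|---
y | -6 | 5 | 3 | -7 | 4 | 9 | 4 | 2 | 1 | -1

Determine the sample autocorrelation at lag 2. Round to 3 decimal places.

-0.425

Mean ȳ = (-6 + 5 + 3 − 7 + 4 + 9 + 4 + 2 + 1 − 1)/10 = 1.4000
Numerator Σ_{t=1}^{8}(y_t−ȳ)(y_{t+2}−ȳ) = -92.9200
Denominator Σ(y_t−ȳ)² = 218.4000
r_2 = -92.9200 / 218.4000 = -0.425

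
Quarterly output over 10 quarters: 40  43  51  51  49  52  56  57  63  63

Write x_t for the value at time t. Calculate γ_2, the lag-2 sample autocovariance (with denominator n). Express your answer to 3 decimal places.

10.850

Mean x̄ = (40 + 43 + 51 + 51 + 49 + 52 + 56 + 57 + 63 + 63)/10 = 52.5000
Σ_{t=1}^{8}(x_t−x̄)(x_{t+2}−x̄) = 108.5000
γ_2 = 108.5000 / 10 = 10.850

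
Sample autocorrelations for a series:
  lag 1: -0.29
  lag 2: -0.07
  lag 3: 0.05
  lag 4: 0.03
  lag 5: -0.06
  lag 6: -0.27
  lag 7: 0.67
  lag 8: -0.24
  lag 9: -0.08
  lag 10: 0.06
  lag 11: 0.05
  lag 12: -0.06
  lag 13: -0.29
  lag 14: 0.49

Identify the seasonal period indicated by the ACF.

7

The largest autocorrelation is r_7 = 0.67, with a weaker echo at lag 14 (0.49); the remaining lags stay at or below 0.06.
The dominant spike at lag 7 indicates a seasonal period of 7.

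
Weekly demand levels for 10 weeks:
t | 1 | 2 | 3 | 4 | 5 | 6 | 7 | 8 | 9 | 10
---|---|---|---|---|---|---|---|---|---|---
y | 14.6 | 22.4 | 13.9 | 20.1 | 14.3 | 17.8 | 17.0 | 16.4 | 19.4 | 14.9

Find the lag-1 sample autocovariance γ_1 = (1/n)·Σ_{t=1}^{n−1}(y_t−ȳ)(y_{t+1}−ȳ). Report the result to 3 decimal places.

-5.675

Mean ȳ = (14.6 + 22.4 + 13.9 + 20.1 + 14.3 + 17.8 + 17.0 + 16.4 + 19.4 + 14.9)/10 = 17.0800
Σ_{t=1}^{9}(y_t−ȳ)(y_{t+1}−ȳ) = -56.7504
γ_1 = -56.7504 / 10 = -5.675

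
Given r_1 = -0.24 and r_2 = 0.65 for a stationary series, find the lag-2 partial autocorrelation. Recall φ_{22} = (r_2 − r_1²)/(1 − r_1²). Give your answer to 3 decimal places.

0.629

φ_{22} = (r_2 − r_1²) / (1 − r_1²)
r_1² = (-0.24)² = 0.0576
Numerator = 0.65 − 0.0576 = 0.5924; denominator = 1 − 0.0576 = 0.9424
φ_{22} = 0.5924 / 0.9424 = 0.629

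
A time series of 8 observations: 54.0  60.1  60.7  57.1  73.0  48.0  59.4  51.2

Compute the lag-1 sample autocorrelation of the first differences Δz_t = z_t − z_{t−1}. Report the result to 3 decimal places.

-0.740

First differences Δz: 6.1, 0.6, -3.6, 15.9, -25.0, 11.4, -8.2
Mean of differences = -0.4000
Numerator Σ(Δz_t−Δz̄)(Δz_{t+1}−Δz̄) = -832.1600
Denominator Σ(Δz_t−Δz̄)² = 1124.4200
r_1(Δz) = -832.1600 / 1124.4200 = -0.740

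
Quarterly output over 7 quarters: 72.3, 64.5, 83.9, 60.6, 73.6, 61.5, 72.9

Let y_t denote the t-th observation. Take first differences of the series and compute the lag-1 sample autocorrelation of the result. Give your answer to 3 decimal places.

First differences Δy: -7.8, 19.4, -23.3, 13.0, -12.1, 11.4
Mean of differences = 0.1000
Numerator Σ(Δy_t−Δȳ)(Δy_{t+1}−Δȳ) = -1201.1900
Denominator Σ(Δy_t−Δȳ)² = 1425.4000
r_1(Δy) = -1201.1900 / 1425.4000 = -0.843

-0.843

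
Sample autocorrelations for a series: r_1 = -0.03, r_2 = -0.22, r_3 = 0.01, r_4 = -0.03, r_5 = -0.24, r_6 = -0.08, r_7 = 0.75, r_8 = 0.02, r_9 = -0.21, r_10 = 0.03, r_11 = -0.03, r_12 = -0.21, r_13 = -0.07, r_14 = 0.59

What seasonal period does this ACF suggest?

The largest autocorrelation is r_7 = 0.75, with a weaker echo at lag 14 (0.59); the remaining lags stay at or below 0.03.
The dominant spike at lag 7 indicates a seasonal period of 7.

7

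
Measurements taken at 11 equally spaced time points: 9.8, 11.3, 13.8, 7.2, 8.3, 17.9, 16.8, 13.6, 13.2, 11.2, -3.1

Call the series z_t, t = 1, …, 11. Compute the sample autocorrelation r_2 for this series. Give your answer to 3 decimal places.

-0.163

Mean z̄ = (9.8 + 11.3 + 13.8 + 7.2 + 8.3 + 17.9 + 16.8 + 13.6 + 13.2 + 11.2 − 3.1)/11 = 10.9091
Numerator Σ_{t=1}^{9}(z_t−z̄)(z_{t+2}−z̄) = -52.5020
Denominator Σ(z_t−z̄)² = 322.7091
r_2 = -52.5020 / 322.7091 = -0.163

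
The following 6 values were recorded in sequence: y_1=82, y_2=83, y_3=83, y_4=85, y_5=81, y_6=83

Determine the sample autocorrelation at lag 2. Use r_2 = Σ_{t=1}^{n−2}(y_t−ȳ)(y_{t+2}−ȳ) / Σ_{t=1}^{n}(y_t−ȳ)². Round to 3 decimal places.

0.031

Mean ȳ = (82 + 83 + 83 + 85 + 81 + 83)/6 = 82.8333
Deviations from mean: -0.8333, 0.1667, 0.1667, 2.1667, -1.8333, 0.1667
Σ(y_t−ȳ)(y_{t+2}−ȳ) = (-0.1389) + (0.3611) + (-0.3056) + (0.3611) = 0.2778
Denominator Σ(y_t−ȳ)² = 8.8333
r_2 = 0.2778 / 8.8333 = 0.031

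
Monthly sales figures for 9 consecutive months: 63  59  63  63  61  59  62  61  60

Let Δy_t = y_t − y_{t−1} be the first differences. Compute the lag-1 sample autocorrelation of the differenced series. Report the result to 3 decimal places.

-0.389

First differences Δy: -4, 4, 0, -2, -2, 3, -1, -1
Mean of differences = -0.3750
Numerator Σ(Δy_t−Δȳ)(Δy_{t+1}−Δȳ) = -19.3906
Denominator Σ(Δy_t−Δȳ)² = 49.8750
r_1(Δy) = -19.3906 / 49.8750 = -0.389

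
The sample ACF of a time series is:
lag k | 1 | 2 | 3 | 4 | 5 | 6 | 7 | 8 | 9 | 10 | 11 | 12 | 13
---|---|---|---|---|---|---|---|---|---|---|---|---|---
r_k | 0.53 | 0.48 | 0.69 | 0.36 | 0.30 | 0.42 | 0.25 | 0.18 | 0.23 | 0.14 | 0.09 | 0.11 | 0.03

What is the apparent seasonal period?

The largest autocorrelation is r_3 = 0.69; the remaining lags stay at or below 0.53. The elevated value at lag 1 (0.53), dropping to 0.48 at lag 2, reflects decaying short-term dependence rather than seasonality.
The dominant spike at lag 3 indicates a seasonal period of 3.

3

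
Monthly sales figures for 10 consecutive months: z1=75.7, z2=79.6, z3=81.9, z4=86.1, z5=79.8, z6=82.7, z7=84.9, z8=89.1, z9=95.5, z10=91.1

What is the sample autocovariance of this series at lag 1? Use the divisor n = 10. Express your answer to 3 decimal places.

17.644

Mean z̄ = (75.7 + 79.6 + 81.9 + 86.1 + 79.8 + 82.7 + 84.9 + 89.1 + 95.5 + 91.1)/10 = 84.6400
Σ_{t=1}^{9}(z_t−z̄)(z_{t+1}−z̄) = 176.4364
γ_1 = 176.4364 / 10 = 17.644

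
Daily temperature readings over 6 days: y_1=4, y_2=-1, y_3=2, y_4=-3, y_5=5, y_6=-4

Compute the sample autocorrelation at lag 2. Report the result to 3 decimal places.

0.475

Mean ȳ = (4 − 1 + 2 − 3 + 5 − 4)/6 = 0.5000
Numerator Σ_{t=1}^{4}(y_t−ȳ)(y_{t+2}−ȳ) = 33.0000
Denominator Σ(y_t−ȳ)² = 69.5000
r_2 = 33.0000 / 69.5000 = 0.475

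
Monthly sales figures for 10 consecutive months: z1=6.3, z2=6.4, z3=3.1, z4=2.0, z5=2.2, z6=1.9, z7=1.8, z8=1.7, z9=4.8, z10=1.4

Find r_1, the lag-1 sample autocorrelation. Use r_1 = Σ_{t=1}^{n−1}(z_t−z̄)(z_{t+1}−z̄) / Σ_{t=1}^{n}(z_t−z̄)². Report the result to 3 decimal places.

Mean z̄ = (6.3 + 6.4 + 3.1 + 2.0 + 2.2 + 1.9 + 1.8 + 1.7 + 4.8 + 1.4)/10 = 3.1600
Numerator Σ_{t=1}^{9}(z_t−z̄)(z_{t+1}−z̄) = 10.7904
Denominator Σ(z_t−z̄)² = 33.9840
r_1 = 10.7904 / 33.9840 = 0.318

0.318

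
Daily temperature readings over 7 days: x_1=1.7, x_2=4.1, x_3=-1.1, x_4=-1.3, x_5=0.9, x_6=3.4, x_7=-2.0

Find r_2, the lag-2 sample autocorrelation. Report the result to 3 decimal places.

-0.423

Mean x̄ = (1.7 + 4.1 − 1.1 − 1.3 + 0.9 + 3.4 − 2.0)/7 = 0.8143
Numerator Σ_{t=1}^{5}(x_t−x̄)(x_{t+2}−x̄) = -14.5147
Denominator Σ(x_t−x̄)² = 34.3286
r_2 = -14.5147 / 34.3286 = -0.423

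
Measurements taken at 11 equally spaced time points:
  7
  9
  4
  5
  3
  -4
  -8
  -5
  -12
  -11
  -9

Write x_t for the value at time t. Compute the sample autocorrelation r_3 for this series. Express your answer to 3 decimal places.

Mean x̄ = (7 + 9 + 4 + 5 + 3 − 4 − 8 − 5 − 12 − 11 − 9)/11 = -1.9091
Numerator Σ_{t=1}^{8}(x_t−x̄)(x_{t+3}−x̄) = 143.8843
Denominator Σ(x_t−x̄)² = 590.9091
r_3 = 143.8843 / 590.9091 = 0.243

0.243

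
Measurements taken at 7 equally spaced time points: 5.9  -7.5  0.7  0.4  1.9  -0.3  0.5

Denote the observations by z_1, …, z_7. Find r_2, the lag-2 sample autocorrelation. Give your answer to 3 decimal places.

0.026

Mean z̄ = (5.9 − 7.5 + 0.7 + 0.4 + 1.9 − 0.3 + 0.5)/7 = 0.2286
Deviations from mean: 5.6714, -7.7286, 0.4714, 0.1714, 1.6714, -0.5286, 0.2714
Numerator Σ_{t=1}^{5}(z_t−z̄)(z_{t+2}−z̄) = 2.4998
Denominator Σ(z_t−z̄)² = 95.2943
r_2 = 2.4998 / 95.2943 = 0.026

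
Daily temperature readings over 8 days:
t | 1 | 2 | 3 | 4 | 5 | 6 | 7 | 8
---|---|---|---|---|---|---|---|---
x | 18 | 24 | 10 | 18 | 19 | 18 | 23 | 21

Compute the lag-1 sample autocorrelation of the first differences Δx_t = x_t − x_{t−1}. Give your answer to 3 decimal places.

First differences Δx: 6, -14, 8, 1, -1, 5, -2
Mean of differences = 0.4286
Numerator Σ(Δx_t−Δx̄)(Δx_{t+1}−Δx̄) = -203.7551
Denominator Σ(Δx_t−Δx̄)² = 325.7143
r_1(Δx) = -203.7551 / 325.7143 = -0.626

-0.626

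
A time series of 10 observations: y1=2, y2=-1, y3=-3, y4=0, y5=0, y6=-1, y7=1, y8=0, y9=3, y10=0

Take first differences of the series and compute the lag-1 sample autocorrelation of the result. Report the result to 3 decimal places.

First differences Δy: -3, -2, 3, 0, -1, 2, -1, 3, -3
Mean of differences = -0.2222
Numerator Σ(Δy_t−Δȳ)(Δy_{t+1}−Δȳ) = -15.1605
Denominator Σ(Δy_t−Δȳ)² = 45.5556
r_1(Δy) = -15.1605 / 45.5556 = -0.333

-0.333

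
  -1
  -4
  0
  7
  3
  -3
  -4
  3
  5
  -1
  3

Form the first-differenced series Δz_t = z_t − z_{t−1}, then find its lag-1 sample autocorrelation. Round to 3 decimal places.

First differences Δz: -3, 4, 7, -4, -6, -1, 7, 2, -6, 4
Mean of differences = 0.4000
Numerator Σ(Δz_t−Δz̄)(Δz_{t+1}−Δz̄) = -12.3600
Denominator Σ(Δz_t−Δz̄)² = 230.4000
r_1(Δz) = -12.3600 / 230.4000 = -0.054

-0.054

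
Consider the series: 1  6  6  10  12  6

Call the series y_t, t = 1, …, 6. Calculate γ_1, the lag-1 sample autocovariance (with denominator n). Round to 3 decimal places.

Mean ȳ = (1 + 6 + 6 + 10 + 12 + 6)/6 = 6.8333
Σ_{t=1}^{5}(y_t−ȳ)(y_{t+1}−ȳ) = 14.9722
γ_1 = 14.9722 / 6 = 2.495

2.495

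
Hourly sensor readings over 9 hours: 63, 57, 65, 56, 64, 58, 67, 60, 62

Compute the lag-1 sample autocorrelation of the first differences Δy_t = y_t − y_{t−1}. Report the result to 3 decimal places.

-0.893

First differences Δy: -6, 8, -9, 8, -6, 9, -7, 2
Mean of differences = -0.1250
Numerator Σ(Δy_t−Δȳ)(Δy_{t+1}−Δȳ) = -370.6406
Denominator Σ(Δy_t−Δȳ)² = 414.8750
r_1(Δy) = -370.6406 / 414.8750 = -0.893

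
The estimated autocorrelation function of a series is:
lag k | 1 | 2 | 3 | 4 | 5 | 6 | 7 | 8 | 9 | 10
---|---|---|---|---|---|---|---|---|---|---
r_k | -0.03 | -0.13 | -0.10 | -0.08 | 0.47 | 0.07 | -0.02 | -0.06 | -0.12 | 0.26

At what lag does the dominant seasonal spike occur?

The largest autocorrelation is r_5 = 0.47, with a weaker echo at lag 10 (0.26); the remaining lags stay at or below 0.07.
The dominant spike at lag 5 indicates a seasonal period of 5.

5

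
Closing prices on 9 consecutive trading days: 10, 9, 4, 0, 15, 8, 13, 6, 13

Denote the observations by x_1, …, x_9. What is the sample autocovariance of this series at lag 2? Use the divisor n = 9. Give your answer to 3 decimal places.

1.679

Mean x̄ = (10 + 9 + 4 + 0 + 15 + 8 + 13 + 6 + 13)/9 = 8.6667
Σ_{t=1}^{7}(x_t−x̄)(x_{t+2}−x̄) = 15.1111
γ_2 = 15.1111 / 9 = 1.679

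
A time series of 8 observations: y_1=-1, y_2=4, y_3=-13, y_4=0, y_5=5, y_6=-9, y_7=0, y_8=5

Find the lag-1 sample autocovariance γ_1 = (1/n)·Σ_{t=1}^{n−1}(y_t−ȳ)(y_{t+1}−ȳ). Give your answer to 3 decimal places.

Mean ȳ = (-1 + 4 − 13 + 0 + 5 − 9 + 0 + 5)/8 = -1.1250
Σ_{t=1}^{7}(y_t−ȳ)(y_{t+1}−ȳ) = -116.8906
γ_1 = -116.8906 / 8 = -14.611

-14.611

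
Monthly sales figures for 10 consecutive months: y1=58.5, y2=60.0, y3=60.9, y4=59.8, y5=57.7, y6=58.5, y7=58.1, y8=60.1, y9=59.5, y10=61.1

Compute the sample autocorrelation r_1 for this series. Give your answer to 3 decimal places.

0.188

Mean ȳ = (58.5 + 60.0 + 60.9 + 59.8 + 57.7 + 58.5 + 58.1 + 60.1 + 59.5 + 61.1)/10 = 59.4200
Numerator Σ_{t=1}^{9}(y_t−ȳ)(y_{t+1}−ȳ) = 2.3216
Denominator Σ(y_t−ȳ)² = 12.3560
r_1 = 2.3216 / 12.3560 = 0.188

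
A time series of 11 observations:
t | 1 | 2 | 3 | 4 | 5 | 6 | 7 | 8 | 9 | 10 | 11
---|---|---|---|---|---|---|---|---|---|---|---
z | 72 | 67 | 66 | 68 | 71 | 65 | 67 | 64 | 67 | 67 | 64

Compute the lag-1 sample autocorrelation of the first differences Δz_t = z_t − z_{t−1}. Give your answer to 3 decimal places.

First differences Δz: -5, -1, 2, 3, -6, 2, -3, 3, 0, -3
Mean of differences = -0.8000
Numerator Σ(Δz_t−Δz̄)(Δz_{t+1}−Δz̄) = -36.6400
Denominator Σ(Δz_t−Δz̄)² = 99.6000
r_1(Δz) = -36.6400 / 99.6000 = -0.368

-0.368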